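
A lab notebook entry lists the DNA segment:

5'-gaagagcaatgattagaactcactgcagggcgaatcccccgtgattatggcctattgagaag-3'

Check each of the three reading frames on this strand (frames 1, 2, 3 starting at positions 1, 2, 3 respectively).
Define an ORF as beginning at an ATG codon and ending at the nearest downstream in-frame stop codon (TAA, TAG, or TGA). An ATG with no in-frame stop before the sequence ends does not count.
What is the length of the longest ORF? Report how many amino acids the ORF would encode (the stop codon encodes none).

11

Frame 1: GAA GAG CAA TGA TTA GAA CTC ACT GCA GGG CGA ATC CCC CGT GAT TAT GGC CTA TTG AGA — no ATG→stop ORF.
Frame 2: AAG AGC AAT GAT TAG AAC TCA CTG CAG GGC GAA TCC CCC GTG ATT ATG GCC TAT TGA GAA — ATG at 47, stop TGA at 56 → 12 nt.
Frame 3: AGA GCA ATG ATT AGA ACT CAC TGC AGG GCG AAT CCC CCG TGA TTA TGG CCT ATT GAG AAG — ATG at 9, stop TGA at 42 → 36 nt.
Longest: frame 3, positions 9–44, 36 nt = 12 codons = 11 aa. → 11 amino acids.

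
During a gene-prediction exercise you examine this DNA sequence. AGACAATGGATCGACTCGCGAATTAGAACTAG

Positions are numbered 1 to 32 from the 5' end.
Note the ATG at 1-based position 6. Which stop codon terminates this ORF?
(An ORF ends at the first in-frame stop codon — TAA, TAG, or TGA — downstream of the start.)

TAG

Codons from position 6: ATG (6–8), GAT (9–11), CGA (12–14), CTC (15–17), GCG (18–20), AAT (21–23), TAG (24–26).
The first in-frame stop codon is TAG.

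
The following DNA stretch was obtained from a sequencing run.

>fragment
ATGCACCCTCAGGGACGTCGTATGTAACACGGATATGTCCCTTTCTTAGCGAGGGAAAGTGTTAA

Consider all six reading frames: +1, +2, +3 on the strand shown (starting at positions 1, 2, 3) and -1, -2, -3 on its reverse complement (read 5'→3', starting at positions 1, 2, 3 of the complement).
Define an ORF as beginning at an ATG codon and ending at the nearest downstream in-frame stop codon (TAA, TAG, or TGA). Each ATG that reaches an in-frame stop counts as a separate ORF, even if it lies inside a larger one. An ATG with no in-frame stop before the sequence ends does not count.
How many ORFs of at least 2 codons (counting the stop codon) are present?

Reverse complement (5'→3'): TTAACACTTTCCCTCGCTAAGAAAGGGACATATCCGTGTTACATACGACGTCCCTGAGGGTGCAT
Frame +1: ATG CAC CCT CAG GGA CGT CGT ATG TAA CAC GGA TAT GTC CCT TTC TTA GCG AGG GAA AGT GTT — ATG at 1, stop TAA at 25 → 27 nt; ATG at 22, stop TAA at 25 → 6 nt.
Frame +2: TGC ACC CTC AGG GAC GTC GTA TGT AAC ACG GAT ATG TCC CTT TCT TAG CGA GGG AAA GTG TTA — ATG at 35, stop TAG at 47 → 15 nt.
Frame +3: GCA CCC TCA GGG ACG TCG TAT GTA ACA CGG ATA TGT CCC TTT CTT AGC GAG GGA AAG TGT TAA — no ATG→stop ORF.
Frame -1: TTA ACA CTT TCC CTC GCT AAG AAA GGG ACA TAT CCG TGT TAC ATA CGA CGT CCC TGA GGG TGC — no ATG→stop ORF.
Frame -2: TAA CAC TTT CCC TCG CTA AGA AAG GGA CAT ATC CGT GTT ACA TAC GAC GTC CCT GAG GGT GCA — no ATG→stop ORF.
Frame -3: AAC ACT TTC CCT CGC TAA GAA AGG GAC ATA TCC GTG TTA CAT ACG ACG TCC CTG AGG GTG CAT — no ATG→stop ORF.
ORFs ≥ 2 codons: frame +1 1–27 (9 codons), frame +1 22–27 (2 codons), frame +2 35–49 (5 codons). Count = 3.

3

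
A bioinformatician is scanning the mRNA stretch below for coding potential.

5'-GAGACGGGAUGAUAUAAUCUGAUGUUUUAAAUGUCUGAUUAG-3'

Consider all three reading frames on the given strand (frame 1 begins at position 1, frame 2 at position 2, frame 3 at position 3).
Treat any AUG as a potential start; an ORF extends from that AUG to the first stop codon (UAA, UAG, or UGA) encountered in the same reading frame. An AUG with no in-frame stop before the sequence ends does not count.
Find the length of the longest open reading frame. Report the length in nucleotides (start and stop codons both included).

12

Frame 1: GAG ACG GGA UGA UAU AAU CUG AUG UUU UAA AUG UCU GAU UAG — AUG at 22, stop UAA at 28 → 9 nt; AUG at 31, stop UAG at 40 → 12 nt.
Frame 2: AGA CGG GAU GAU AUA AUC UGA UGU UUU AAA UGU CUG AUU — no AUG→stop ORF.
Frame 3: GAC GGG AUG AUA UAA UCU GAU GUU UUA AAU GUC UGA UUA — AUG at 9, stop UAA at 15 → 9 nt.
Longest: frame 1, positions 31–42, 12 nt = 4 codons = 3 aa. → 12 nucleotides.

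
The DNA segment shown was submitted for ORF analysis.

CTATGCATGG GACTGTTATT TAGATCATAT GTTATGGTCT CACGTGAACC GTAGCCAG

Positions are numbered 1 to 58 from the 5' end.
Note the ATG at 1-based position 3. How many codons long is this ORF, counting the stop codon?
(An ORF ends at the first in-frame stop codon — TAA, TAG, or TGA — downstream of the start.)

7

Codons from position 3: ATG (3–5), CAT (6–8), GGG (9–11), ACT (12–14), GTT (15–17), ATT (18–20), TAG (21–23).
TAG is the first in-frame stop; that's 7 codons including the stop.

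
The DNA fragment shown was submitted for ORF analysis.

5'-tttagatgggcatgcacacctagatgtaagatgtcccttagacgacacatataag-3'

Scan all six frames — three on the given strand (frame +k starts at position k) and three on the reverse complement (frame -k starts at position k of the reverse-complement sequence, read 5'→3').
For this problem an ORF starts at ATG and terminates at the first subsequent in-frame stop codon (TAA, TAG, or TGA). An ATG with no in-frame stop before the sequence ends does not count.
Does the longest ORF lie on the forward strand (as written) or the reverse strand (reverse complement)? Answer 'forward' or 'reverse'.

Reverse complement (5'→3'): CTTATATGTGTCGTCTAAGGGACATCTTACATCTAGGTGTGCATGCCCATCTAAA
Frame +1: TTT AGA TGG GCA TGC ACA CCT AGA TGT AAG ATG TCC CTT AGA CGA CAC ATA TAA — ATG at 31, stop TAA at 52 → 24 nt.
Frame +2: TTA GAT GGG CAT GCA CAC CTA GAT GTA AGA TGT CCC TTA GAC GAC ACA TAT AAG — no ATG→stop ORF.
Frame +3: TAG ATG GGC ATG CAC ACC TAG ATG TAA GAT GTC CCT TAG ACG ACA CAT ATA — ATG at 6, stop TAG at 21 → 18 nt; ATG at 12, stop TAG at 21 → 12 nt; ATG at 24, stop TAA at 27 → 6 nt.
Frame -1: CTT ATA TGT GTC GTC TAA GGG ACA TCT TAC ATC TAG GTG TGC ATG CCC ATC TAA — ATG at 43, stop TAA at 52 → 12 nt.
Frame -2: TTA TAT GTG TCG TCT AAG GGA CAT CTT ACA TCT AGG TGT GCA TGC CCA TCT AAA — no ATG→stop ORF.
Frame -3: TAT ATG TGT CGT CTA AGG GAC ATC TTA CAT CTA GGT GTG CAT GCC CAT CTA — no ATG→stop ORF.
Forward-strand max 24 nt; reverse-strand max 12 nt. The forward strand has the longer ORF.

forward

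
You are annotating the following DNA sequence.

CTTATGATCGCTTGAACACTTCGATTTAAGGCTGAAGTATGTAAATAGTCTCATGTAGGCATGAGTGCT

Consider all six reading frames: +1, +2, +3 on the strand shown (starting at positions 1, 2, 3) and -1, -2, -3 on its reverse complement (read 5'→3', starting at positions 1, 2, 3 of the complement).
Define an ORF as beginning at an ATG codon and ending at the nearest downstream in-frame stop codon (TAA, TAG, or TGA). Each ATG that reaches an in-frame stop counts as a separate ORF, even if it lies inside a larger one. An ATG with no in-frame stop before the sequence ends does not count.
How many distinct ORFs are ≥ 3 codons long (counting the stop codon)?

Reverse complement (5'→3'): AGCACTCATGCCTACATGAGACTATTTACATACTTCAGCCTTAAATCGAAGTGTTCAAGCGATCATAAG
Frame +1: CTT ATG ATC GCT TGA ACA CTT CGA TTT AAG GCT GAA GTA TGT AAA TAG TCT CAT GTA GGC ATG AGT GCT — ATG at 4, stop TGA at 13 → 12 nt.
Frame +2: TTA TGA TCG CTT GAA CAC TTC GAT TTA AGG CTG AAG TAT GTA AAT AGT CTC ATG TAG GCA TGA GTG — ATG at 53, stop TAG at 56 → 6 nt.
Frame +3: TAT GAT CGC TTG AAC ACT TCG ATT TAA GGC TGA AGT ATG TAA ATA GTC TCA TGT AGG CAT GAG TGC — ATG at 39, stop TAA at 42 → 6 nt.
Frame -1: AGC ACT CAT GCC TAC ATG AGA CTA TTT ACA TAC TTC AGC CTT AAA TCG AAG TGT TCA AGC GAT CAT AAG — no ATG→stop ORF.
Frame -2: GCA CTC ATG CCT ACA TGA GAC TAT TTA CAT ACT TCA GCC TTA AAT CGA AGT GTT CAA GCG ATC ATA — ATG at 8, stop TGA at 17 → 12 nt.
Frame -3: CAC TCA TGC CTA CAT GAG ACT ATT TAC ATA CTT CAG CCT TAA ATC GAA GTG TTC AAG CGA TCA TAA — no ATG→stop ORF.
ORFs ≥ 3 codons: frame +1 4–15 (4 codons), frame -2 8–19 (4 codons). Count = 2.

2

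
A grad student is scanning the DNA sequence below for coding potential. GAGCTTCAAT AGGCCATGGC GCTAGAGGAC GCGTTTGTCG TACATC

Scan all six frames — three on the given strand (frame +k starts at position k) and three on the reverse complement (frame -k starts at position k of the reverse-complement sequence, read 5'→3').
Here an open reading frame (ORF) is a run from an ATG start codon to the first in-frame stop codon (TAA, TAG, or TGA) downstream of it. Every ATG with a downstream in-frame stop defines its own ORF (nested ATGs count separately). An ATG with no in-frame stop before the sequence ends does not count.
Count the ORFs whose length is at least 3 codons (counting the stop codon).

Reverse complement (5'→3'): GATGTACGACAAACGCGTCCTCTAGCGCCATGGCCTATTGAAGCTC
Frame +1: GAG CTT CAA TAG GCC ATG GCG CTA GAG GAC GCG TTT GTC GTA CAT — no ATG→stop ORF.
Frame +2: AGC TTC AAT AGG CCA TGG CGC TAG AGG ACG CGT TTG TCG TAC ATC — no ATG→stop ORF.
Frame +3: GCT TCA ATA GGC CAT GGC GCT AGA GGA CGC GTT TGT CGT ACA — no ATG→stop ORF.
Frame -1: GAT GTA CGA CAA ACG CGT CCT CTA GCG CCA TGG CCT ATT GAA GCT — no ATG→stop ORF.
Frame -2: ATG TAC GAC AAA CGC GTC CTC TAG CGC CAT GGC CTA TTG AAG CTC — ATG at 2, stop TAG at 23 → 24 nt.
Frame -3: TGT ACG ACA AAC GCG TCC TCT AGC GCC ATG GCC TAT TGA AGC — ATG at 30, stop TGA at 39 → 12 nt.
ORFs ≥ 3 codons: frame -2 2–25 (8 codons), frame -3 30–41 (4 codons). Count = 2.

2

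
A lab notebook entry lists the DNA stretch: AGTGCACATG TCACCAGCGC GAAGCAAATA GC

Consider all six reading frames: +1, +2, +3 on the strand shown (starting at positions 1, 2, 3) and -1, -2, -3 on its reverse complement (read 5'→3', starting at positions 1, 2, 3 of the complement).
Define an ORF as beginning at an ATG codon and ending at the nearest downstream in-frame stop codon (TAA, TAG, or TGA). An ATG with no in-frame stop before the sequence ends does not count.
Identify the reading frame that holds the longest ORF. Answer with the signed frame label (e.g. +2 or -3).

Reverse complement (5'→3'): GCTATTTGCTTCGCGCTGGTGACATGTGCACT
Frame +1: AGT GCA CAT GTC ACC AGC GCG AAG CAA ATA — no ATG→stop ORF.
Frame +2: GTG CAC ATG TCA CCA GCG CGA AGC AAA TAG — ATG at 8, stop TAG at 29 → 24 nt.
Frame +3: TGC ACA TGT CAC CAG CGC GAA GCA AAT AGC — no ATG→stop ORF.
Frame -1: GCT ATT TGC TTC GCG CTG GTG ACA TGT GCA — no ATG→stop ORF.
Frame -2: CTA TTT GCT TCG CGC TGG TGA CAT GTG CAC — no ATG→stop ORF.
Frame -3: TAT TTG CTT CGC GCT GGT GAC ATG TGC ACT — no ATG→stop ORF.
Longest ORF is 24 nt in frame +2 (positions 8–31).

+2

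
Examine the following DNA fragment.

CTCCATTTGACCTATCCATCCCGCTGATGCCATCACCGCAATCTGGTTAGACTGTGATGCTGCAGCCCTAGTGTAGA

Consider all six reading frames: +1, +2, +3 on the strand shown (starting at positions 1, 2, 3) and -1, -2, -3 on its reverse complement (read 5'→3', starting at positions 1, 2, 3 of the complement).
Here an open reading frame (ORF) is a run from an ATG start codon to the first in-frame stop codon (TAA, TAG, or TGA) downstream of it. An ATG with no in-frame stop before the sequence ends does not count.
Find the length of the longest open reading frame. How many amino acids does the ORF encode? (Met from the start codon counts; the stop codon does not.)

Reverse complement (5'→3'): TCTACACTAGGGCTGCAGCATCACAGTCTAACCAGATTGCGGTGATGGCATCAGCGGGATGGATAGGTCAAATGGAG
Frame +1: CTC CAT TTG ACC TAT CCA TCC CGC TGA TGC CAT CAC CGC AAT CTG GTT AGA CTG TGA TGC TGC AGC CCT AGT GTA — no ATG→stop ORF.
Frame +2: TCC ATT TGA CCT ATC CAT CCC GCT GAT GCC ATC ACC GCA ATC TGG TTA GAC TGT GAT GCT GCA GCC CTA GTG TAG — no ATG→stop ORF.
Frame +3: CCA TTT GAC CTA TCC ATC CCG CTG ATG CCA TCA CCG CAA TCT GGT TAG ACT GTG ATG CTG CAG CCC TAG TGT AGA — ATG at 27, stop TAG at 48 → 24 nt; ATG at 57, stop TAG at 69 → 15 nt.
Frame -1: TCT ACA CTA GGG CTG CAG CAT CAC AGT CTA ACC AGA TTG CGG TGA TGG CAT CAG CGG GAT GGA TAG GTC AAA TGG — no ATG→stop ORF.
Frame -2: CTA CAC TAG GGC TGC AGC ATC ACA GTC TAA CCA GAT TGC GGT GAT GGC ATC AGC GGG ATG GAT AGG TCA AAT GGA — no ATG→stop ORF.
Frame -3: TAC ACT AGG GCT GCA GCA TCA CAG TCT AAC CAG ATT GCG GTG ATG GCA TCA GCG GGA TGG ATA GGT CAA ATG GAG — no ATG→stop ORF.
Longest: frame +3, positions 27–50, 24 nt = 8 codons = 7 aa. → 7 amino acids.

7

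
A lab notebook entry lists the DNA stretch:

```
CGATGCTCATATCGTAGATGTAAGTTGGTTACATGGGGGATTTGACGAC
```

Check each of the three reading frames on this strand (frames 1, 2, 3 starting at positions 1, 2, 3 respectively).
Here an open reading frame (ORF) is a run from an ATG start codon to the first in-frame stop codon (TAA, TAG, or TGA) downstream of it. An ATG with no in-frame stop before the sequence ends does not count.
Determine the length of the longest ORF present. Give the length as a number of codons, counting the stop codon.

Frame 1: CGA TGC TCA TAT CGT AGA TGT AAG TTG GTT ACA TGG GGG ATT TGA CGA — no ATG→stop ORF.
Frame 2: GAT GCT CAT ATC GTA GAT GTA AGT TGG TTA CAT GGG GGA TTT GAC GAC — no ATG→stop ORF.
Frame 3: ATG CTC ATA TCG TAG ATG TAA GTT GGT TAC ATG GGG GAT TTG ACG — ATG at 3, stop TAG at 15 → 15 nt; ATG at 18, stop TAA at 21 → 6 nt.
Longest: frame 3, positions 3–17, 15 nt = 5 codons = 4 aa. → 5 codons.

5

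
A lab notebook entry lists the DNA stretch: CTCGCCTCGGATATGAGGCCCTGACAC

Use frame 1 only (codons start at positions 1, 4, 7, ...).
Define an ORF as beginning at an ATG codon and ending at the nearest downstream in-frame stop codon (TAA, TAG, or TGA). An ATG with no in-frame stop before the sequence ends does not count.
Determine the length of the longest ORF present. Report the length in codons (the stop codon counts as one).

4

Frame 1: CTC GCC TCG GAT ATG AGG CCC TGA CAC — ATG at 13, stop TGA at 22 → 12 nt.
Longest: frame 1, positions 13–24, 12 nt = 4 codons = 3 aa. → 4 codons.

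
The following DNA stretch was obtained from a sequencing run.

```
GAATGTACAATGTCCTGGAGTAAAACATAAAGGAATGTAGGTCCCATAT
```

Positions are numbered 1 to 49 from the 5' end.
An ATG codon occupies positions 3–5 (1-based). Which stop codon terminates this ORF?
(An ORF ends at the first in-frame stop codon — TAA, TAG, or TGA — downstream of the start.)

TAA

Codons from position 3: ATG (3–5), TAC (6–8), AAT (9–11), GTC (12–14), CTG (15–17), GAG (18–20), TAA (21–23).
The first in-frame stop codon is TAA.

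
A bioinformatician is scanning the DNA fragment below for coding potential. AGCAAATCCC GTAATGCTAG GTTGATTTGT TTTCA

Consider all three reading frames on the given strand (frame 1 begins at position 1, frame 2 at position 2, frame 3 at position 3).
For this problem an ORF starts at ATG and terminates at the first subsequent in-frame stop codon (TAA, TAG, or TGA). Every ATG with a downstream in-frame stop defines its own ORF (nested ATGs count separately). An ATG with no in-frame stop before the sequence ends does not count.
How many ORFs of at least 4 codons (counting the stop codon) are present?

Frame 1: AGC AAA TCC CGT AAT GCT AGG TTG ATT TGT TTT — no ATG→stop ORF.
Frame 2: GCA AAT CCC GTA ATG CTA GGT TGA TTT GTT TTC — ATG at 14, stop TGA at 23 → 12 nt.
Frame 3: CAA ATC CCG TAA TGC TAG GTT GAT TTG TTT TCA — no ATG→stop ORF.
ORFs ≥ 4 codons: frame 2 14–25 (4 codons). Count = 1.

1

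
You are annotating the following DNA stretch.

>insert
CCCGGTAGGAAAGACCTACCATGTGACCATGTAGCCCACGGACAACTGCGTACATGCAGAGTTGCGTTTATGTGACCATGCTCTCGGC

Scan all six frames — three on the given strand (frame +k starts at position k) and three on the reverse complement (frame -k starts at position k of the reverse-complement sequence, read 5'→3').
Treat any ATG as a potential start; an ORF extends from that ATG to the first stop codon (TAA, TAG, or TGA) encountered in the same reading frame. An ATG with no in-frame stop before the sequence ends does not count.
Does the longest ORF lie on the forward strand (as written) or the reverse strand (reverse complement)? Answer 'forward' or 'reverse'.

Reverse complement (5'→3'): GCCGAGAGCATGGTCACATAAACGCAACTCTGCATGTACGCAGTTGTCCGTGGGCTACATGGTCACATGGTAGGTCTTTCCTACCGGG
Frame +1: CCC GGT AGG AAA GAC CTA CCA TGT GAC CAT GTA GCC CAC GGA CAA CTG CGT ACA TGC AGA GTT GCG TTT ATG TGA CCA TGC TCT CGG — ATG at 70, stop TGA at 73 → 6 nt.
Frame +2: CCG GTA GGA AAG ACC TAC CAT GTG ACC ATG TAG CCC ACG GAC AAC TGC GTA CAT GCA GAG TTG CGT TTA TGT GAC CAT GCT CTC GGC — ATG at 29, stop TAG at 32 → 6 nt.
Frame +3: CGG TAG GAA AGA CCT ACC ATG TGA CCA TGT AGC CCA CGG ACA ACT GCG TAC ATG CAG AGT TGC GTT TAT GTG ACC ATG CTC TCG — ATG at 21, stop TGA at 24 → 6 nt.
Frame -1: GCC GAG AGC ATG GTC ACA TAA ACG CAA CTC TGC ATG TAC GCA GTT GTC CGT GGG CTA CAT GGT CAC ATG GTA GGT CTT TCC TAC CGG — ATG at 10, stop TAA at 19 → 12 nt.
Frame -2: CCG AGA GCA TGG TCA CAT AAA CGC AAC TCT GCA TGT ACG CAG TTG TCC GTG GGC TAC ATG GTC ACA TGG TAG GTC TTT CCT ACC GGG — ATG at 59, stop TAG at 71 → 15 nt.
Frame -3: CGA GAG CAT GGT CAC ATA AAC GCA ACT CTG CAT GTA CGC AGT TGT CCG TGG GCT ACA TGG TCA CAT GGT AGG TCT TTC CTA CCG — no ATG→stop ORF.
Forward-strand max 6 nt; reverse-strand max 15 nt. The reverse strand has the longer ORF.

reverse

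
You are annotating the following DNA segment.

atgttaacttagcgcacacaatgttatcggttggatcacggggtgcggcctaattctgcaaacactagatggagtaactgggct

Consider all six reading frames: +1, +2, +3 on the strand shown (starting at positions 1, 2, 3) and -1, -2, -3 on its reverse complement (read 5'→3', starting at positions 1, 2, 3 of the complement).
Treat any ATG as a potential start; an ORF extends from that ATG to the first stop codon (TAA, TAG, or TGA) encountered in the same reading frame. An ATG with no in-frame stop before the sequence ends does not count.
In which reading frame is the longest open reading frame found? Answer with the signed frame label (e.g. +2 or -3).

Reverse complement (5'→3'): AGCCCAGTTACTCCATCTAGTGTTTGCAGAATTAGGCCGCACCCCGTGATCCAACCGATAACATTGTGTGCGCTAAGTTAACAT
Frame +1: ATG TTA ACT TAG CGC ACA CAA TGT TAT CGG TTG GAT CAC GGG GTG CGG CCT AAT TCT GCA AAC ACT AGA TGG AGT AAC TGG GCT — ATG at 1, stop TAG at 10 → 12 nt.
Frame +2: TGT TAA CTT AGC GCA CAC AAT GTT ATC GGT TGG ATC ACG GGG TGC GGC CTA ATT CTG CAA ACA CTA GAT GGA GTA ACT GGG — no ATG→stop ORF.
Frame +3: GTT AAC TTA GCG CAC ACA ATG TTA TCG GTT GGA TCA CGG GGT GCG GCC TAA TTC TGC AAA CAC TAG ATG GAG TAA CTG GGC — ATG at 21, stop TAA at 51 → 33 nt; ATG at 69, stop TAA at 75 → 9 nt.
Frame -1: AGC CCA GTT ACT CCA TCT AGT GTT TGC AGA ATT AGG CCG CAC CCC GTG ATC CAA CCG ATA ACA TTG TGT GCG CTA AGT TAA CAT — no ATG→stop ORF.
Frame -2: GCC CAG TTA CTC CAT CTA GTG TTT GCA GAA TTA GGC CGC ACC CCG TGA TCC AAC CGA TAA CAT TGT GTG CGC TAA GTT AAC — no ATG→stop ORF.
Frame -3: CCC AGT TAC TCC ATC TAG TGT TTG CAG AAT TAG GCC GCA CCC CGT GAT CCA ACC GAT AAC ATT GTG TGC GCT AAG TTA ACA — no ATG→stop ORF.
Longest ORF is 33 nt in frame +3 (positions 21–53).

+3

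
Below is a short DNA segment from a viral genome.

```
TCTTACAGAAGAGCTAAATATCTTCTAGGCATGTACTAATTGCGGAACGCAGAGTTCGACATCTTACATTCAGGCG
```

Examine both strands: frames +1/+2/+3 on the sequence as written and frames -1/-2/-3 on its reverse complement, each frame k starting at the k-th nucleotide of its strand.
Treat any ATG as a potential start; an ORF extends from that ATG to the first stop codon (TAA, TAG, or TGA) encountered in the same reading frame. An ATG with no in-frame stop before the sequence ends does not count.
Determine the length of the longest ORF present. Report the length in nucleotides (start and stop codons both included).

30

Reverse complement (5'→3'): CGCCTGAATGTAAGATGTCGAACTCTGCGTTCCGCAATTAGTACATGCCTAGAAGATATTTAGCTCTTCTGTAAGA
Frame +1: TCT TAC AGA AGA GCT AAA TAT CTT CTA GGC ATG TAC TAA TTG CGG AAC GCA GAG TTC GAC ATC TTA CAT TCA GGC — ATG at 31, stop TAA at 37 → 9 nt.
Frame +2: CTT ACA GAA GAG CTA AAT ATC TTC TAG GCA TGT ACT AAT TGC GGA ACG CAG AGT TCG ACA TCT TAC ATT CAG GCG — no ATG→stop ORF.
Frame +3: TTA CAG AAG AGC TAA ATA TCT TCT AGG CAT GTA CTA ATT GCG GAA CGC AGA GTT CGA CAT CTT ACA TTC AGG — no ATG→stop ORF.
Frame -1: CGC CTG AAT GTA AGA TGT CGA ACT CTG CGT TCC GCA ATT AGT ACA TGC CTA GAA GAT ATT TAG CTC TTC TGT AAG — no ATG→stop ORF.
Frame -2: GCC TGA ATG TAA GAT GTC GAA CTC TGC GTT CCG CAA TTA GTA CAT GCC TAG AAG ATA TTT AGC TCT TCT GTA AGA — ATG at 8, stop TAA at 11 → 6 nt.
Frame -3: CCT GAA TGT AAG ATG TCG AAC TCT GCG TTC CGC AAT TAG TAC ATG CCT AGA AGA TAT TTA GCT CTT CTG TAA — ATG at 15, stop TAG at 39 → 27 nt; ATG at 45, stop TAA at 72 → 30 nt.
Longest: frame -3, positions 45–74, 30 nt = 10 codons = 9 aa. → 30 nucleotides.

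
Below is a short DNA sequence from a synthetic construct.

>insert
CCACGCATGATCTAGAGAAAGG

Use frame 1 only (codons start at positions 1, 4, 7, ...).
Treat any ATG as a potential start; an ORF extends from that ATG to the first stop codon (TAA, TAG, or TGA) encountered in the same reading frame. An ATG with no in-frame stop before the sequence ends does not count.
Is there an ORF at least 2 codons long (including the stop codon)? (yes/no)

Frame 1: CCA CGC ATG ATC TAG AGA AAG — ATG at 7, stop TAG at 13 → 9 nt.
Frame 1 has an ORF of 3 codons (positions 7–15) ≥ 2, so yes.

yes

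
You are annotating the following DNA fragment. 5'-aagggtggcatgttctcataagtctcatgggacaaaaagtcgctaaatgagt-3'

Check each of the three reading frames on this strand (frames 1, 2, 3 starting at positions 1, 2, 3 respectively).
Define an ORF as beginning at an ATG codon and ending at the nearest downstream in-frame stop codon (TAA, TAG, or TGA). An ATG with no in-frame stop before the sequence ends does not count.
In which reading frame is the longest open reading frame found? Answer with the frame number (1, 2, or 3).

Frame 1: AAG GGT GGC ATG TTC TCA TAA GTC TCA TGG GAC AAA AAG TCG CTA AAT GAG — ATG at 10, stop TAA at 19 → 12 nt.
Frame 2: AGG GTG GCA TGT TCT CAT AAG TCT CAT GGG ACA AAA AGT CGC TAA ATG AGT — no ATG→stop ORF.
Frame 3: GGG TGG CAT GTT CTC ATA AGT CTC ATG GGA CAA AAA GTC GCT AAA TGA — ATG at 27, stop TGA at 48 → 24 nt.
Longest ORF is 24 nt in frame 3 (positions 27–50).

3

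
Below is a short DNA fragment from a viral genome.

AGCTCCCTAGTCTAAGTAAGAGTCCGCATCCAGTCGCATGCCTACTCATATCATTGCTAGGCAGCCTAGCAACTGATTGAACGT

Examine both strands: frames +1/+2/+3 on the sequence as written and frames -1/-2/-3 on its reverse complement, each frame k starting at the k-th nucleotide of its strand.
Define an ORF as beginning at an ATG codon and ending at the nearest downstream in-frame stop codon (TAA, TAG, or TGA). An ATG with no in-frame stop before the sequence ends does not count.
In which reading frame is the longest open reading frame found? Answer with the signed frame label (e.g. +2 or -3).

+2

Reverse complement (5'→3'): ACGTTCAATCAGTTGCTAGGCTGCCTAGCAATGATATGAGTAGGCATGCGACTGGATGCGGACTCTTACTTAGACTAGGGAGCT
Frame +1: AGC TCC CTA GTC TAA GTA AGA GTC CGC ATC CAG TCG CAT GCC TAC TCA TAT CAT TGC TAG GCA GCC TAG CAA CTG ATT GAA CGT — no ATG→stop ORF.
Frame +2: GCT CCC TAG TCT AAG TAA GAG TCC GCA TCC AGT CGC ATG CCT ACT CAT ATC ATT GCT AGG CAG CCT AGC AAC TGA TTG AAC — ATG at 38, stop TGA at 74 → 39 nt.
Frame +3: CTC CCT AGT CTA AGT AAG AGT CCG CAT CCA GTC GCA TGC CTA CTC ATA TCA TTG CTA GGC AGC CTA GCA ACT GAT TGA ACG — no ATG→stop ORF.
Frame -1: ACG TTC AAT CAG TTG CTA GGC TGC CTA GCA ATG ATA TGA GTA GGC ATG CGA CTG GAT GCG GAC TCT TAC TTA GAC TAG GGA GCT — ATG at 31, stop TGA at 37 → 9 nt; ATG at 46, stop TAG at 76 → 33 nt.
Frame -2: CGT TCA ATC AGT TGC TAG GCT GCC TAG CAA TGA TAT GAG TAG GCA TGC GAC TGG ATG CGG ACT CTT ACT TAG ACT AGG GAG — ATG at 56, stop TAG at 71 → 18 nt.
Frame -3: GTT CAA TCA GTT GCT AGG CTG CCT AGC AAT GAT ATG AGT AGG CAT GCG ACT GGA TGC GGA CTC TTA CTT AGA CTA GGG AGC — no ATG→stop ORF.
Longest ORF is 39 nt in frame +2 (positions 38–76).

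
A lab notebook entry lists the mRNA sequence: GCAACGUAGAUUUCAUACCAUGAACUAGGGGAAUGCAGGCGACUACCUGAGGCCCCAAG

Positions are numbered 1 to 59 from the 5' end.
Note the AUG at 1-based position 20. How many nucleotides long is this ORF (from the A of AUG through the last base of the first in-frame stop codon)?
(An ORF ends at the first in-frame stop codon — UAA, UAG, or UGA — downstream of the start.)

Codons from position 20: AUG (20–22), AAC (23–25), UAG (26–28).
UAG is the first in-frame stop; ORF spans 20–28, 9 nucleotides.

9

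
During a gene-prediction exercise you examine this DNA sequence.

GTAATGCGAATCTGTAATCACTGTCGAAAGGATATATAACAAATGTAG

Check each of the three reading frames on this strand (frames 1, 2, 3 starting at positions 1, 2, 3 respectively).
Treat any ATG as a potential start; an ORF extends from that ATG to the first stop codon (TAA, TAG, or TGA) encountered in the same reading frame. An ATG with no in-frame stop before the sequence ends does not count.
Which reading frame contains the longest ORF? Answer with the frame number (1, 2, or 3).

Frame 1: GTA ATG CGA ATC TGT AAT CAC TGT CGA AAG GAT ATA TAA CAA ATG TAG — ATG at 4, stop TAA at 37 → 36 nt; ATG at 43, stop TAG at 46 → 6 nt.
Frame 2: TAA TGC GAA TCT GTA ATC ACT GTC GAA AGG ATA TAT AAC AAA TGT — no ATG→stop ORF.
Frame 3: AAT GCG AAT CTG TAA TCA CTG TCG AAA GGA TAT ATA ACA AAT GTA — no ATG→stop ORF.
Longest ORF is 36 nt in frame 1 (positions 4–39).

1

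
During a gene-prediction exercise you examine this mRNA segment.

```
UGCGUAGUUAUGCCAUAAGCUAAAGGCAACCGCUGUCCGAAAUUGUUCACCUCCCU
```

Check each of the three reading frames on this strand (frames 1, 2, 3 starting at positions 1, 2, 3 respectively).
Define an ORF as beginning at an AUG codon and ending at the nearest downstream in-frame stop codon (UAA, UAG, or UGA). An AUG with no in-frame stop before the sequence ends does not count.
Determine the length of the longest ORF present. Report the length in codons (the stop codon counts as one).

Frame 1: UGC GUA GUU AUG CCA UAA GCU AAA GGC AAC CGC UGU CCG AAA UUG UUC ACC UCC — AUG at 10, stop UAA at 16 → 9 nt.
Frame 2: GCG UAG UUA UGC CAU AAG CUA AAG GCA ACC GCU GUC CGA AAU UGU UCA CCU CCC — no AUG→stop ORF.
Frame 3: CGU AGU UAU GCC AUA AGC UAA AGG CAA CCG CUG UCC GAA AUU GUU CAC CUC CCU — no AUG→stop ORF.
Longest: frame 1, positions 10–18, 9 nt = 3 codons = 2 aa. → 3 codons.

3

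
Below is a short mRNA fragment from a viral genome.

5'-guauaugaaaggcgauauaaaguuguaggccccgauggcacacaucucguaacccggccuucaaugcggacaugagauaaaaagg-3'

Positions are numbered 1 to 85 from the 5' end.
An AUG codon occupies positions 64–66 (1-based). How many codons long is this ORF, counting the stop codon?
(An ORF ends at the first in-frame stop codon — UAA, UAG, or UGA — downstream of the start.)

Codons from position 64: AUG (64–66), CGG (67–69), ACA (70–72), UGA (73–75).
UGA is the first in-frame stop; that's 4 codons including the stop.

4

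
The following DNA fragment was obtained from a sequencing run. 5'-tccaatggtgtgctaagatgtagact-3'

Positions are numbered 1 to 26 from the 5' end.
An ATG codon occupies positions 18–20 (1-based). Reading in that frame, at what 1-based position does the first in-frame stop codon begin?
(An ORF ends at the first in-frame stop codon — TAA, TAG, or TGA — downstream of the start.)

21

Codons from position 18: ATG (18–20), TAG (21–23).
TAG is a stop codon; it begins at position 21.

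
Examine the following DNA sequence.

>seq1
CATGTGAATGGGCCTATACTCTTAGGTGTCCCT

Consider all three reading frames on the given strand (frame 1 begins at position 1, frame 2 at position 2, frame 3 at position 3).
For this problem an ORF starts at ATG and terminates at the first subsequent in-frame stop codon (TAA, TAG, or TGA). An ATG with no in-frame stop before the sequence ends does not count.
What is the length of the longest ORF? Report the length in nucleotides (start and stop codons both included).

Frame 1: CAT GTG AAT GGG CCT ATA CTC TTA GGT GTC CCT — no ATG→stop ORF.
Frame 2: ATG TGA ATG GGC CTA TAC TCT TAG GTG TCC — ATG at 2, stop TGA at 5 → 6 nt; ATG at 8, stop TAG at 23 → 18 nt.
Frame 3: TGT GAA TGG GCC TAT ACT CTT AGG TGT CCC — no ATG→stop ORF.
Longest: frame 2, positions 8–25, 18 nt = 6 codons = 5 aa. → 18 nucleotides.

18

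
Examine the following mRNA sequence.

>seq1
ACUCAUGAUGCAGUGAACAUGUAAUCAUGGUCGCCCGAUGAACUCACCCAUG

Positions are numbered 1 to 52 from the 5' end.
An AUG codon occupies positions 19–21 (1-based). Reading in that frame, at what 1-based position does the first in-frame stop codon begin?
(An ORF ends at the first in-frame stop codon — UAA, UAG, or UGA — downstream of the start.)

Codons from position 19: AUG (19–21), UAA (22–24).
UAA is a stop codon; it begins at position 22.

22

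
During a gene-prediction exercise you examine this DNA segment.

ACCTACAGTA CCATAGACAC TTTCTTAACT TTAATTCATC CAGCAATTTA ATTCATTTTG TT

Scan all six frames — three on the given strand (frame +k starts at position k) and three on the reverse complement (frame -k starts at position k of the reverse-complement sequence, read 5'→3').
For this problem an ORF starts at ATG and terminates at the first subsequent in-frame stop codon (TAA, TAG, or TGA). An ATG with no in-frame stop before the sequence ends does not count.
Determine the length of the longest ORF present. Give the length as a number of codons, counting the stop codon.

4

Reverse complement (5'→3'): AACAAAATGAATTAAATTGCTGGATGAATTAAAGTTAAGAAAGTGTCTATGGTACTGTAGGT
Frame +1: ACC TAC AGT ACC ATA GAC ACT TTC TTA ACT TTA ATT CAT CCA GCA ATT TAA TTC ATT TTG — no ATG→stop ORF.
Frame +2: CCT ACA GTA CCA TAG ACA CTT TCT TAA CTT TAA TTC ATC CAG CAA TTT AAT TCA TTT TGT — no ATG→stop ORF.
Frame +3: CTA CAG TAC CAT AGA CAC TTT CTT AAC TTT AAT TCA TCC AGC AAT TTA ATT CAT TTT GTT — no ATG→stop ORF.
Frame -1: AAC AAA ATG AAT TAA ATT GCT GGA TGA ATT AAA GTT AAG AAA GTG TCT ATG GTA CTG TAG — ATG at 7, stop TAA at 13 → 9 nt; ATG at 49, stop TAG at 58 → 12 nt.
Frame -2: ACA AAA TGA ATT AAA TTG CTG GAT GAA TTA AAG TTA AGA AAG TGT CTA TGG TAC TGT AGG — no ATG→stop ORF.
Frame -3: CAA AAT GAA TTA AAT TGC TGG ATG AAT TAA AGT TAA GAA AGT GTC TAT GGT ACT GTA GGT — ATG at 24, stop TAA at 30 → 9 nt.
Longest: frame -1, positions 49–60, 12 nt = 4 codons = 3 aa. → 4 codons.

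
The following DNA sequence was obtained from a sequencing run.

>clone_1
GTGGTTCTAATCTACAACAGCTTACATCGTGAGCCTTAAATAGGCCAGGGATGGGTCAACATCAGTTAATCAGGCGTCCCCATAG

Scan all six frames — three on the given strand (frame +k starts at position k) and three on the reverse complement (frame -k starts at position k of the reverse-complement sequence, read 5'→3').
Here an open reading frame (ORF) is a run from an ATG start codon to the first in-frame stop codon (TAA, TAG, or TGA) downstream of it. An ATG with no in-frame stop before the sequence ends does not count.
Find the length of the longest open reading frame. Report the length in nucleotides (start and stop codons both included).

Reverse complement (5'→3'): CTATGGGGACGCCTGATTAACTGATGTTGACCCATCCCTGGCCTATTTAAGGCTCACGATGTAAGCTGTTGTAGATTAGAACCAC
Frame +1: GTG GTT CTA ATC TAC AAC AGC TTA CAT CGT GAG CCT TAA ATA GGC CAG GGA TGG GTC AAC ATC AGT TAA TCA GGC GTC CCC ATA — no ATG→stop ORF.
Frame +2: TGG TTC TAA TCT ACA ACA GCT TAC ATC GTG AGC CTT AAA TAG GCC AGG GAT GGG TCA ACA TCA GTT AAT CAG GCG TCC CCA TAG — no ATG→stop ORF.
Frame +3: GGT TCT AAT CTA CAA CAG CTT ACA TCG TGA GCC TTA AAT AGG CCA GGG ATG GGT CAA CAT CAG TTA ATC AGG CGT CCC CAT — no ATG→stop ORF.
Frame -1: CTA TGG GGA CGC CTG ATT AAC TGA TGT TGA CCC ATC CCT GGC CTA TTT AAG GCT CAC GAT GTA AGC TGT TGT AGA TTA GAA CCA — no ATG→stop ORF.
Frame -2: TAT GGG GAC GCC TGA TTA ACT GAT GTT GAC CCA TCC CTG GCC TAT TTA AGG CTC ACG ATG TAA GCT GTT GTA GAT TAG AAC CAC — ATG at 59, stop TAA at 62 → 6 nt.
Frame -3: ATG GGG ACG CCT GAT TAA CTG ATG TTG ACC CAT CCC TGG CCT ATT TAA GGC TCA CGA TGT AAG CTG TTG TAG ATT AGA ACC — ATG at 3, stop TAA at 18 → 18 nt; ATG at 24, stop TAA at 48 → 27 nt.
Longest: frame -3, positions 24–50, 27 nt = 9 codons = 8 aa. → 27 nucleotides.

27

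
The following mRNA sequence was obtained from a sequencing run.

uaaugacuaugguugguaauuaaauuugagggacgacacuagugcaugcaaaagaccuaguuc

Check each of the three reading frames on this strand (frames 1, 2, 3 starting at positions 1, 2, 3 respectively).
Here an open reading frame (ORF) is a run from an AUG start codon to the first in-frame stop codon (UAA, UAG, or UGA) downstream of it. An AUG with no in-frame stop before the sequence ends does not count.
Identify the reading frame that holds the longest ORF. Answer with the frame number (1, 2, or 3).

3

Frame 1: UAA UGA CUA UGG UUG GUA AUU AAA UUU GAG GGA CGA CAC UAG UGC AUG CAA AAG ACC UAG UUC — AUG at 46, stop UAG at 58 → 15 nt.
Frame 2: AAU GAC UAU GGU UGG UAA UUA AAU UUG AGG GAC GAC ACU AGU GCA UGC AAA AGA CCU AGU — no AUG→stop ORF.
Frame 3: AUG ACU AUG GUU GGU AAU UAA AUU UGA GGG ACG ACA CUA GUG CAU GCA AAA GAC CUA GUU — AUG at 3, stop UAA at 21 → 21 nt; AUG at 9, stop UAA at 21 → 15 nt.
Longest ORF is 21 nt in frame 3 (positions 3–23).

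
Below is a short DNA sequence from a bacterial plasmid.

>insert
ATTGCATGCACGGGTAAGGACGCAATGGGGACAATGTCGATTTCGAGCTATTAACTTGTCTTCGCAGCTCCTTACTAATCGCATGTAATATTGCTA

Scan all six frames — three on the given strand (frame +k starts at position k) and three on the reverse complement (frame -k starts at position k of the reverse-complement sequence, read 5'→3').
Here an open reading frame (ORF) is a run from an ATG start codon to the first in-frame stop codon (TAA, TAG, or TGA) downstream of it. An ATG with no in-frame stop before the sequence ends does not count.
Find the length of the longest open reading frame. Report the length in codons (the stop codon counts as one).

Reverse complement (5'→3'): TAGCAATATTACATGCGATTAGTAAGGAGCTGCGAAGACAAGTTAATAGCTCGAAATCGACATTGTCCCCATTGCGTCCTTACCCGTGCATGCAAT
Frame +1: ATT GCA TGC ACG GGT AAG GAC GCA ATG GGG ACA ATG TCG ATT TCG AGC TAT TAA CTT GTC TTC GCA GCT CCT TAC TAA TCG CAT GTA ATA TTG CTA — ATG at 25, stop TAA at 52 → 30 nt; ATG at 34, stop TAA at 52 → 21 nt.
Frame +2: TTG CAT GCA CGG GTA AGG ACG CAA TGG GGA CAA TGT CGA TTT CGA GCT ATT AAC TTG TCT TCG CAG CTC CTT ACT AAT CGC ATG TAA TAT TGC — ATG at 83, stop TAA at 86 → 6 nt.
Frame +3: TGC ATG CAC GGG TAA GGA CGC AAT GGG GAC AAT GTC GAT TTC GAG CTA TTA ACT TGT CTT CGC AGC TCC TTA CTA ATC GCA TGT AAT ATT GCT — ATG at 6, stop TAA at 15 → 12 nt.
Frame -1: TAG CAA TAT TAC ATG CGA TTA GTA AGG AGC TGC GAA GAC AAG TTA ATA GCT CGA AAT CGA CAT TGT CCC CAT TGC GTC CTT ACC CGT GCA TGC AAT — no ATG→stop ORF.
Frame -2: AGC AAT ATT ACA TGC GAT TAG TAA GGA GCT GCG AAG ACA AGT TAA TAG CTC GAA ATC GAC ATT GTC CCC ATT GCG TCC TTA CCC GTG CAT GCA — no ATG→stop ORF.
Frame -3: GCA ATA TTA CAT GCG ATT AGT AAG GAG CTG CGA AGA CAA GTT AAT AGC TCG AAA TCG ACA TTG TCC CCA TTG CGT CCT TAC CCG TGC ATG CAA — no ATG→stop ORF.
Longest: frame +1, positions 25–54, 30 nt = 10 codons = 9 aa. → 10 codons.

10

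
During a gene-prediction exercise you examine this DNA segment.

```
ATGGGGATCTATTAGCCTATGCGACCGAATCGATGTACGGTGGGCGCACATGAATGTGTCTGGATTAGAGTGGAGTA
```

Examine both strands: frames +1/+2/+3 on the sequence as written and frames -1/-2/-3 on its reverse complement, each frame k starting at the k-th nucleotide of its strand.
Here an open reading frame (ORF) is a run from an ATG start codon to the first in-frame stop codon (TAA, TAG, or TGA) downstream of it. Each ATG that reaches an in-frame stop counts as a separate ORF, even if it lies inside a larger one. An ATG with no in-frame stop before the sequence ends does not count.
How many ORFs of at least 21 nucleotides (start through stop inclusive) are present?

Reverse complement (5'→3'): TACTCCACTCTAATCCAGACACATTCATGTGCGCCCACCGTACATCGATTCGGTCGCATAGGCTAATAGATCCCCAT
Frame +1: ATG GGG ATC TAT TAG CCT ATG CGA CCG AAT CGA TGT ACG GTG GGC GCA CAT GAA TGT GTC TGG ATT AGA GTG GAG — ATG at 1, stop TAG at 13 → 15 nt.
Frame +2: TGG GGA TCT ATT AGC CTA TGC GAC CGA ATC GAT GTA CGG TGG GCG CAC ATG AAT GTG TCT GGA TTA GAG TGG AGT — no ATG→stop ORF.
Frame +3: GGG GAT CTA TTA GCC TAT GCG ACC GAA TCG ATG TAC GGT GGG CGC ACA TGA ATG TGT CTG GAT TAG AGT GGA GTA — ATG at 33, stop TGA at 51 → 21 nt; ATG at 54, stop TAG at 66 → 15 nt.
Frame -1: TAC TCC ACT CTA ATC CAG ACA CAT TCA TGT GCG CCC ACC GTA CAT CGA TTC GGT CGC ATA GGC TAA TAG ATC CCC — no ATG→stop ORF.
Frame -2: ACT CCA CTC TAA TCC AGA CAC ATT CAT GTG CGC CCA CCG TAC ATC GAT TCG GTC GCA TAG GCT AAT AGA TCC CCA — no ATG→stop ORF.
Frame -3: CTC CAC TCT AAT CCA GAC ACA TTC ATG TGC GCC CAC CGT ACA TCG ATT CGG TCG CAT AGG CTA ATA GAT CCC CAT — no ATG→stop ORF.
ORFs ≥ 21 nucleotides: frame +3 33–53 (21 nucleotides). Count = 1.

1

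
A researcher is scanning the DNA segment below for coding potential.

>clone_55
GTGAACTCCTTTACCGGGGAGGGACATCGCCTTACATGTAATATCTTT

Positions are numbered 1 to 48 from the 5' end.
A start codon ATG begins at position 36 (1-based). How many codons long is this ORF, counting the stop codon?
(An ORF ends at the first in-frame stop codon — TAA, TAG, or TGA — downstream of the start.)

2

Codons from position 36: ATG (36–38), TAA (39–41).
TAA is the first in-frame stop; that's 2 codons including the stop.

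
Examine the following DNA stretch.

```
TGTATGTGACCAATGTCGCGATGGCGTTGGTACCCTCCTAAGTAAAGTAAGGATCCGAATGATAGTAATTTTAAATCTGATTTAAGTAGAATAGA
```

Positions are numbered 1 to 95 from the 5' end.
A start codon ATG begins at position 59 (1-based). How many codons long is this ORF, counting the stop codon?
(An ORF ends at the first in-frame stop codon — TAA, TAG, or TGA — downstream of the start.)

9

Codons from position 59: ATG (59–61), ATA (62–64), GTA (65–67), ATT (68–70), TTA (71–73), AAT (74–76), CTG (77–79), ATT (80–82), TAA (83–85).
TAA is the first in-frame stop; that's 9 codons including the stop.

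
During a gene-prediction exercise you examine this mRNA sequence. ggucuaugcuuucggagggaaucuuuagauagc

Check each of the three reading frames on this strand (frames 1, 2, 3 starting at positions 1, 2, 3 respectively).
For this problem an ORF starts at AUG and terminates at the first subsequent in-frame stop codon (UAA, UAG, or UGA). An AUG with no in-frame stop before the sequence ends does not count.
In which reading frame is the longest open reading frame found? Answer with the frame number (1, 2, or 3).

3

Frame 1: GGU CUA UGC UUU CGG AGG GAA UCU UUA GAU AGC — no AUG→stop ORF.
Frame 2: GUC UAU GCU UUC GGA GGG AAU CUU UAG AUA — no AUG→stop ORF.
Frame 3: UCU AUG CUU UCG GAG GGA AUC UUU AGA UAG — AUG at 6, stop UAG at 30 → 27 nt.
Longest ORF is 27 nt in frame 3 (positions 6–32).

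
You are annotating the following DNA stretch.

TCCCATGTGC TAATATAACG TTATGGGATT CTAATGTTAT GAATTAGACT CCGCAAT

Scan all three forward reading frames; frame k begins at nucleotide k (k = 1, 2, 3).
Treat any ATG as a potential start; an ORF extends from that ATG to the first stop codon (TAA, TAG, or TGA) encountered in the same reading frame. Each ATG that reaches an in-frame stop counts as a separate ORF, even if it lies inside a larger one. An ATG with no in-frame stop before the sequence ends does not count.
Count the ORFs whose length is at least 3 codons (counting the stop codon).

4

Frame 1: TCC CAT GTG CTA ATA TAA CGT TAT GGG ATT CTA ATG TTA TGA ATT AGA CTC CGC AAT — ATG at 34, stop TGA at 40 → 9 nt.
Frame 2: CCC ATG TGC TAA TAT AAC GTT ATG GGA TTC TAA TGT TAT GAA TTA GAC TCC GCA — ATG at 5, stop TAA at 11 → 9 nt; ATG at 23, stop TAA at 32 → 12 nt.
Frame 3: CCA TGT GCT AAT ATA ACG TTA TGG GAT TCT AAT GTT ATG AAT TAG ACT CCG CAA — ATG at 39, stop TAG at 45 → 9 nt.
ORFs ≥ 3 codons: frame 1 34–42 (3 codons), frame 2 5–13 (3 codons), frame 2 23–34 (4 codons), frame 3 39–47 (3 codons). Count = 4.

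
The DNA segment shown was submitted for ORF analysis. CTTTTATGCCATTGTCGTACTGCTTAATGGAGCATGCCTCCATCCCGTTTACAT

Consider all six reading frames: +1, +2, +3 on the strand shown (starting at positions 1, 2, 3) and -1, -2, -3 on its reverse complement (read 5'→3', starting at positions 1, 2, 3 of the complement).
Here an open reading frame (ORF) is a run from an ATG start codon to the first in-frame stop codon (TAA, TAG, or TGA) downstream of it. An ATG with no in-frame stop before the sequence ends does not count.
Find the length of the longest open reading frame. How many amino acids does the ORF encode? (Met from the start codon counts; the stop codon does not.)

3

Reverse complement (5'→3'): ATGTAAACGGGATGGAGGCATGCTCCATTAAGCAGTACGACAATGGCATAAAAG
Frame +1: CTT TTA TGC CAT TGT CGT ACT GCT TAA TGG AGC ATG CCT CCA TCC CGT TTA CAT — no ATG→stop ORF.
Frame +2: TTT TAT GCC ATT GTC GTA CTG CTT AAT GGA GCA TGC CTC CAT CCC GTT TAC — no ATG→stop ORF.
Frame +3: TTT ATG CCA TTG TCG TAC TGC TTA ATG GAG CAT GCC TCC ATC CCG TTT ACA — no ATG→stop ORF.
Frame -1: ATG TAA ACG GGA TGG AGG CAT GCT CCA TTA AGC AGT ACG ACA ATG GCA TAA AAG — ATG at 1, stop TAA at 4 → 6 nt; ATG at 43, stop TAA at 49 → 9 nt.
Frame -2: TGT AAA CGG GAT GGA GGC ATG CTC CAT TAA GCA GTA CGA CAA TGG CAT AAA — ATG at 20, stop TAA at 29 → 12 nt.
Frame -3: GTA AAC GGG ATG GAG GCA TGC TCC ATT AAG CAG TAC GAC AAT GGC ATA AAA — no ATG→stop ORF.
Longest: frame -2, positions 20–31, 12 nt = 4 codons = 3 aa. → 3 amino acids.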